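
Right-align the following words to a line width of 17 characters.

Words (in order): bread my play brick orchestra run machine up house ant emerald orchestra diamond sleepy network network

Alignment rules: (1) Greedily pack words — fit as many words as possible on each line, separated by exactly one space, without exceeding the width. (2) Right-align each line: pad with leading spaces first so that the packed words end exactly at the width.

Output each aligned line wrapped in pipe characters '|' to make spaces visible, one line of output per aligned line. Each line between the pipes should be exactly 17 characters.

Line 1: ['bread', 'my', 'play'] (min_width=13, slack=4)
Line 2: ['brick', 'orchestra'] (min_width=15, slack=2)
Line 3: ['run', 'machine', 'up'] (min_width=14, slack=3)
Line 4: ['house', 'ant', 'emerald'] (min_width=17, slack=0)
Line 5: ['orchestra', 'diamond'] (min_width=17, slack=0)
Line 6: ['sleepy', 'network'] (min_width=14, slack=3)
Line 7: ['network'] (min_width=7, slack=10)

Answer: |    bread my play|
|  brick orchestra|
|   run machine up|
|house ant emerald|
|orchestra diamond|
|   sleepy network|
|          network|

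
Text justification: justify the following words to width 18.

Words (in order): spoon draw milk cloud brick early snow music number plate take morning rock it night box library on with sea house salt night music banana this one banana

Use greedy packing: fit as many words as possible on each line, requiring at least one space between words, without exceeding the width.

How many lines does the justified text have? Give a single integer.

Answer: 9

Derivation:
Line 1: ['spoon', 'draw', 'milk'] (min_width=15, slack=3)
Line 2: ['cloud', 'brick', 'early'] (min_width=17, slack=1)
Line 3: ['snow', 'music', 'number'] (min_width=17, slack=1)
Line 4: ['plate', 'take', 'morning'] (min_width=18, slack=0)
Line 5: ['rock', 'it', 'night', 'box'] (min_width=17, slack=1)
Line 6: ['library', 'on', 'with'] (min_width=15, slack=3)
Line 7: ['sea', 'house', 'salt'] (min_width=14, slack=4)
Line 8: ['night', 'music', 'banana'] (min_width=18, slack=0)
Line 9: ['this', 'one', 'banana'] (min_width=15, slack=3)
Total lines: 9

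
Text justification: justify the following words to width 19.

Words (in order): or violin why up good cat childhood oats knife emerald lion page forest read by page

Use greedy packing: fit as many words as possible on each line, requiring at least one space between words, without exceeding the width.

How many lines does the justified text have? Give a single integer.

Line 1: ['or', 'violin', 'why', 'up'] (min_width=16, slack=3)
Line 2: ['good', 'cat', 'childhood'] (min_width=18, slack=1)
Line 3: ['oats', 'knife', 'emerald'] (min_width=18, slack=1)
Line 4: ['lion', 'page', 'forest'] (min_width=16, slack=3)
Line 5: ['read', 'by', 'page'] (min_width=12, slack=7)
Total lines: 5

Answer: 5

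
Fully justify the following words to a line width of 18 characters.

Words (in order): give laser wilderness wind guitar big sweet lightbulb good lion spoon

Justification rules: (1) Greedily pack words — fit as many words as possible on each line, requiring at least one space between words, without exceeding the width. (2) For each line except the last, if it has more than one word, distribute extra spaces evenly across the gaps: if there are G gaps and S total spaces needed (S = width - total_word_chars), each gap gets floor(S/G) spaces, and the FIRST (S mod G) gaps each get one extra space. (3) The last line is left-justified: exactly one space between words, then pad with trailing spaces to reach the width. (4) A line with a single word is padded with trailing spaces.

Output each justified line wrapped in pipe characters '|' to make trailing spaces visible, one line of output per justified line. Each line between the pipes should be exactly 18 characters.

Answer: |give         laser|
|wilderness    wind|
|guitar  big  sweet|
|lightbulb     good|
|lion spoon        |

Derivation:
Line 1: ['give', 'laser'] (min_width=10, slack=8)
Line 2: ['wilderness', 'wind'] (min_width=15, slack=3)
Line 3: ['guitar', 'big', 'sweet'] (min_width=16, slack=2)
Line 4: ['lightbulb', 'good'] (min_width=14, slack=4)
Line 5: ['lion', 'spoon'] (min_width=10, slack=8)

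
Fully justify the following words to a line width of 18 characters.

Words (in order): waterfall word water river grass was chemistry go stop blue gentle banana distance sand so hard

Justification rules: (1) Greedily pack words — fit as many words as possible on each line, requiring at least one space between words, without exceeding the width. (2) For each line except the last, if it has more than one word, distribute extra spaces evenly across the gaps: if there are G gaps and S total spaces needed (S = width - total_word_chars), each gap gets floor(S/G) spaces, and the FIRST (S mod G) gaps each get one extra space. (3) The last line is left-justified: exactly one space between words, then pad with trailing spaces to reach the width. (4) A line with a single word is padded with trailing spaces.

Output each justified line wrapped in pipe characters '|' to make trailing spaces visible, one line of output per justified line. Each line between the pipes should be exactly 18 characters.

Line 1: ['waterfall', 'word'] (min_width=14, slack=4)
Line 2: ['water', 'river', 'grass'] (min_width=17, slack=1)
Line 3: ['was', 'chemistry', 'go'] (min_width=16, slack=2)
Line 4: ['stop', 'blue', 'gentle'] (min_width=16, slack=2)
Line 5: ['banana', 'distance'] (min_width=15, slack=3)
Line 6: ['sand', 'so', 'hard'] (min_width=12, slack=6)

Answer: |waterfall     word|
|water  river grass|
|was  chemistry  go|
|stop  blue  gentle|
|banana    distance|
|sand so hard      |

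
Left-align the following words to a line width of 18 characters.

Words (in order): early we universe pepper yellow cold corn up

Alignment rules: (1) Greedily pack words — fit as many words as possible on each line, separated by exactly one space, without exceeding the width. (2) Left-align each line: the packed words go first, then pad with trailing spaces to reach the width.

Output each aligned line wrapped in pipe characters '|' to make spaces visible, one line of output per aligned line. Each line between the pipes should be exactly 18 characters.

Answer: |early we universe |
|pepper yellow cold|
|corn up           |

Derivation:
Line 1: ['early', 'we', 'universe'] (min_width=17, slack=1)
Line 2: ['pepper', 'yellow', 'cold'] (min_width=18, slack=0)
Line 3: ['corn', 'up'] (min_width=7, slack=11)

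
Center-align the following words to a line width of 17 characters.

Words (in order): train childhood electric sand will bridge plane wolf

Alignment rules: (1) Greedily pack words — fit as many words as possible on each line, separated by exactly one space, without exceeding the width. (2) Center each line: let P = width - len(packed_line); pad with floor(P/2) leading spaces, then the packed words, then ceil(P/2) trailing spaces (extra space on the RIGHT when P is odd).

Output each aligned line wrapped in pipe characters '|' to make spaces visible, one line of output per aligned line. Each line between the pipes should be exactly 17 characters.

Line 1: ['train', 'childhood'] (min_width=15, slack=2)
Line 2: ['electric', 'sand'] (min_width=13, slack=4)
Line 3: ['will', 'bridge', 'plane'] (min_width=17, slack=0)
Line 4: ['wolf'] (min_width=4, slack=13)

Answer: | train childhood |
|  electric sand  |
|will bridge plane|
|      wolf       |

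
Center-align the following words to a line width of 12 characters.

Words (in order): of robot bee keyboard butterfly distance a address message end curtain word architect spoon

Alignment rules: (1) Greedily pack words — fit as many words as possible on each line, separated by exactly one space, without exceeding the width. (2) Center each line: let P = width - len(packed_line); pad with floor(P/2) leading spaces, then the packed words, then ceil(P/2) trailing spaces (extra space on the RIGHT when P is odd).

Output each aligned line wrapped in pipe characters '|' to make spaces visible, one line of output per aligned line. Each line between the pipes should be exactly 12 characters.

Line 1: ['of', 'robot', 'bee'] (min_width=12, slack=0)
Line 2: ['keyboard'] (min_width=8, slack=4)
Line 3: ['butterfly'] (min_width=9, slack=3)
Line 4: ['distance', 'a'] (min_width=10, slack=2)
Line 5: ['address'] (min_width=7, slack=5)
Line 6: ['message', 'end'] (min_width=11, slack=1)
Line 7: ['curtain', 'word'] (min_width=12, slack=0)
Line 8: ['architect'] (min_width=9, slack=3)
Line 9: ['spoon'] (min_width=5, slack=7)

Answer: |of robot bee|
|  keyboard  |
| butterfly  |
| distance a |
|  address   |
|message end |
|curtain word|
| architect  |
|   spoon    |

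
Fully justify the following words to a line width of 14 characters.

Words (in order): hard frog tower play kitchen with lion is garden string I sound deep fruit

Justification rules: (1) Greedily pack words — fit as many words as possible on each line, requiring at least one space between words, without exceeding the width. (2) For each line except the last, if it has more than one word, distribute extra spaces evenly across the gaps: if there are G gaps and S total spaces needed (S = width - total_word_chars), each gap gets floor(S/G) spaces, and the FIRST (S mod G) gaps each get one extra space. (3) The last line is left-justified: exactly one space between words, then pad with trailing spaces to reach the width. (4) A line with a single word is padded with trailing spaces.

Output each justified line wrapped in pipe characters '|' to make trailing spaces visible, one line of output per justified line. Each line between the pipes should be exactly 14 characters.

Answer: |hard      frog|
|tower     play|
|kitchen   with|
|lion is garden|
|string I sound|
|deep fruit    |

Derivation:
Line 1: ['hard', 'frog'] (min_width=9, slack=5)
Line 2: ['tower', 'play'] (min_width=10, slack=4)
Line 3: ['kitchen', 'with'] (min_width=12, slack=2)
Line 4: ['lion', 'is', 'garden'] (min_width=14, slack=0)
Line 5: ['string', 'I', 'sound'] (min_width=14, slack=0)
Line 6: ['deep', 'fruit'] (min_width=10, slack=4)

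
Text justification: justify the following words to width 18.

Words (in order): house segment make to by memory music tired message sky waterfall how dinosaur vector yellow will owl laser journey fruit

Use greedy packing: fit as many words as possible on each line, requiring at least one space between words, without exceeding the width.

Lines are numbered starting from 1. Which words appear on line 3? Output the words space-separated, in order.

Line 1: ['house', 'segment', 'make'] (min_width=18, slack=0)
Line 2: ['to', 'by', 'memory', 'music'] (min_width=18, slack=0)
Line 3: ['tired', 'message', 'sky'] (min_width=17, slack=1)
Line 4: ['waterfall', 'how'] (min_width=13, slack=5)
Line 5: ['dinosaur', 'vector'] (min_width=15, slack=3)
Line 6: ['yellow', 'will', 'owl'] (min_width=15, slack=3)
Line 7: ['laser', 'journey'] (min_width=13, slack=5)
Line 8: ['fruit'] (min_width=5, slack=13)

Answer: tired message sky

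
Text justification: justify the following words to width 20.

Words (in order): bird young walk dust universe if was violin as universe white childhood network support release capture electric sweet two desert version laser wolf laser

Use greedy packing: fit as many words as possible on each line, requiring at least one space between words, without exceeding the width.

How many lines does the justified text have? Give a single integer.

Answer: 9

Derivation:
Line 1: ['bird', 'young', 'walk', 'dust'] (min_width=20, slack=0)
Line 2: ['universe', 'if', 'was'] (min_width=15, slack=5)
Line 3: ['violin', 'as', 'universe'] (min_width=18, slack=2)
Line 4: ['white', 'childhood'] (min_width=15, slack=5)
Line 5: ['network', 'support'] (min_width=15, slack=5)
Line 6: ['release', 'capture'] (min_width=15, slack=5)
Line 7: ['electric', 'sweet', 'two'] (min_width=18, slack=2)
Line 8: ['desert', 'version', 'laser'] (min_width=20, slack=0)
Line 9: ['wolf', 'laser'] (min_width=10, slack=10)
Total lines: 9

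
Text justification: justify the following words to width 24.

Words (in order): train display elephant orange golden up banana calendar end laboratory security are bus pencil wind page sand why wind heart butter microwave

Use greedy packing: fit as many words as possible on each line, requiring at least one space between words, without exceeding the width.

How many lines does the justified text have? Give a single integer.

Answer: 6

Derivation:
Line 1: ['train', 'display', 'elephant'] (min_width=22, slack=2)
Line 2: ['orange', 'golden', 'up', 'banana'] (min_width=23, slack=1)
Line 3: ['calendar', 'end', 'laboratory'] (min_width=23, slack=1)
Line 4: ['security', 'are', 'bus', 'pencil'] (min_width=23, slack=1)
Line 5: ['wind', 'page', 'sand', 'why', 'wind'] (min_width=23, slack=1)
Line 6: ['heart', 'butter', 'microwave'] (min_width=22, slack=2)
Total lines: 6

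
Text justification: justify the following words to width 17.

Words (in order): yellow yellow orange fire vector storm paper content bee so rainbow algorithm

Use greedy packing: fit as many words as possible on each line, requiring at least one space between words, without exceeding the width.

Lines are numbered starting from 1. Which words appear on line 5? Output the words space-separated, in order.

Answer: so rainbow

Derivation:
Line 1: ['yellow', 'yellow'] (min_width=13, slack=4)
Line 2: ['orange', 'fire'] (min_width=11, slack=6)
Line 3: ['vector', 'storm'] (min_width=12, slack=5)
Line 4: ['paper', 'content', 'bee'] (min_width=17, slack=0)
Line 5: ['so', 'rainbow'] (min_width=10, slack=7)
Line 6: ['algorithm'] (min_width=9, slack=8)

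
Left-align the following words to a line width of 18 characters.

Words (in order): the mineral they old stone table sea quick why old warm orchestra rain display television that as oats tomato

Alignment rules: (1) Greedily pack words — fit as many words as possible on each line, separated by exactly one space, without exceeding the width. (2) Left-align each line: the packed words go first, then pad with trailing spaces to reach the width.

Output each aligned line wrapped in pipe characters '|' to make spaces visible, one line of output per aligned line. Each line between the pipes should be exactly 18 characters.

Answer: |the mineral they  |
|old stone table   |
|sea quick why old |
|warm orchestra    |
|rain display      |
|television that as|
|oats tomato       |

Derivation:
Line 1: ['the', 'mineral', 'they'] (min_width=16, slack=2)
Line 2: ['old', 'stone', 'table'] (min_width=15, slack=3)
Line 3: ['sea', 'quick', 'why', 'old'] (min_width=17, slack=1)
Line 4: ['warm', 'orchestra'] (min_width=14, slack=4)
Line 5: ['rain', 'display'] (min_width=12, slack=6)
Line 6: ['television', 'that', 'as'] (min_width=18, slack=0)
Line 7: ['oats', 'tomato'] (min_width=11, slack=7)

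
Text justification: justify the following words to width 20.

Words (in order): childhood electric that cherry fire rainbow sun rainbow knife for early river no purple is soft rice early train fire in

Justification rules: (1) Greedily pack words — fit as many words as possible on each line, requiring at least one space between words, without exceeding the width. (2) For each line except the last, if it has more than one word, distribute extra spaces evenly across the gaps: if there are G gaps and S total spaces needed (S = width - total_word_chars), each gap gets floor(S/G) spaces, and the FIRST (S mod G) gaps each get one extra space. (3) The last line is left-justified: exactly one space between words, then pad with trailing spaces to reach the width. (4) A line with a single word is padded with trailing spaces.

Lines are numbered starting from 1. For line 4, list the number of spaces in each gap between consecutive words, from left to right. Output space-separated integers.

Line 1: ['childhood', 'electric'] (min_width=18, slack=2)
Line 2: ['that', 'cherry', 'fire'] (min_width=16, slack=4)
Line 3: ['rainbow', 'sun', 'rainbow'] (min_width=19, slack=1)
Line 4: ['knife', 'for', 'early'] (min_width=15, slack=5)
Line 5: ['river', 'no', 'purple', 'is'] (min_width=18, slack=2)
Line 6: ['soft', 'rice', 'early'] (min_width=15, slack=5)
Line 7: ['train', 'fire', 'in'] (min_width=13, slack=7)

Answer: 4 3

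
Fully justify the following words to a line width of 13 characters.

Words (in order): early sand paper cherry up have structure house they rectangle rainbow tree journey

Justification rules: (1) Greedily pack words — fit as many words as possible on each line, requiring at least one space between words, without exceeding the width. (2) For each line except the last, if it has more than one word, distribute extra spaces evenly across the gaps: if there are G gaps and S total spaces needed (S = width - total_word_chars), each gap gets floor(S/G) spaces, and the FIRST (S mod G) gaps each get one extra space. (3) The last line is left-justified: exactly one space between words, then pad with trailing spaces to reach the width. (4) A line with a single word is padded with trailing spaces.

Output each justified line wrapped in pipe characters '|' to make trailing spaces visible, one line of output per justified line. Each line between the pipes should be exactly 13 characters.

Answer: |early    sand|
|paper  cherry|
|up       have|
|structure    |
|house    they|
|rectangle    |
|rainbow  tree|
|journey      |

Derivation:
Line 1: ['early', 'sand'] (min_width=10, slack=3)
Line 2: ['paper', 'cherry'] (min_width=12, slack=1)
Line 3: ['up', 'have'] (min_width=7, slack=6)
Line 4: ['structure'] (min_width=9, slack=4)
Line 5: ['house', 'they'] (min_width=10, slack=3)
Line 6: ['rectangle'] (min_width=9, slack=4)
Line 7: ['rainbow', 'tree'] (min_width=12, slack=1)
Line 8: ['journey'] (min_width=7, slack=6)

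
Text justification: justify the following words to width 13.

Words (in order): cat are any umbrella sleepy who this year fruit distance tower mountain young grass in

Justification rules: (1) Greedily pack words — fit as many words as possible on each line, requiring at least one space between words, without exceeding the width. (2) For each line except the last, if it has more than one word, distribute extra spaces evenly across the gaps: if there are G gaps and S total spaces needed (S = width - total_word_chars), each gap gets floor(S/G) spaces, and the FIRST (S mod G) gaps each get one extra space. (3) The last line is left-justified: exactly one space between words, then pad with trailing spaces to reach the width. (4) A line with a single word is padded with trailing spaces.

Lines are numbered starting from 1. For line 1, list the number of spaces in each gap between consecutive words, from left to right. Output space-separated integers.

Line 1: ['cat', 'are', 'any'] (min_width=11, slack=2)
Line 2: ['umbrella'] (min_width=8, slack=5)
Line 3: ['sleepy', 'who'] (min_width=10, slack=3)
Line 4: ['this', 'year'] (min_width=9, slack=4)
Line 5: ['fruit'] (min_width=5, slack=8)
Line 6: ['distance'] (min_width=8, slack=5)
Line 7: ['tower'] (min_width=5, slack=8)
Line 8: ['mountain'] (min_width=8, slack=5)
Line 9: ['young', 'grass'] (min_width=11, slack=2)
Line 10: ['in'] (min_width=2, slack=11)

Answer: 2 2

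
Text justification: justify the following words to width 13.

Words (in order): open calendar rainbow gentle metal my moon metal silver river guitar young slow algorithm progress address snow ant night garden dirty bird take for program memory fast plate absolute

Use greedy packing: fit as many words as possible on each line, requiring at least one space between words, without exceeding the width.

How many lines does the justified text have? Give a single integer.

Answer: 17

Derivation:
Line 1: ['open', 'calendar'] (min_width=13, slack=0)
Line 2: ['rainbow'] (min_width=7, slack=6)
Line 3: ['gentle', 'metal'] (min_width=12, slack=1)
Line 4: ['my', 'moon', 'metal'] (min_width=13, slack=0)
Line 5: ['silver', 'river'] (min_width=12, slack=1)
Line 6: ['guitar', 'young'] (min_width=12, slack=1)
Line 7: ['slow'] (min_width=4, slack=9)
Line 8: ['algorithm'] (min_width=9, slack=4)
Line 9: ['progress'] (min_width=8, slack=5)
Line 10: ['address', 'snow'] (min_width=12, slack=1)
Line 11: ['ant', 'night'] (min_width=9, slack=4)
Line 12: ['garden', 'dirty'] (min_width=12, slack=1)
Line 13: ['bird', 'take', 'for'] (min_width=13, slack=0)
Line 14: ['program'] (min_width=7, slack=6)
Line 15: ['memory', 'fast'] (min_width=11, slack=2)
Line 16: ['plate'] (min_width=5, slack=8)
Line 17: ['absolute'] (min_width=8, slack=5)
Total lines: 17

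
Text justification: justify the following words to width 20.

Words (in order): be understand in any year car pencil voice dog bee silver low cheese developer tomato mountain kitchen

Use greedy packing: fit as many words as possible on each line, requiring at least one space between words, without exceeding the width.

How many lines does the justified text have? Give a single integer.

Line 1: ['be', 'understand', 'in', 'any'] (min_width=20, slack=0)
Line 2: ['year', 'car', 'pencil'] (min_width=15, slack=5)
Line 3: ['voice', 'dog', 'bee', 'silver'] (min_width=20, slack=0)
Line 4: ['low', 'cheese', 'developer'] (min_width=20, slack=0)
Line 5: ['tomato', 'mountain'] (min_width=15, slack=5)
Line 6: ['kitchen'] (min_width=7, slack=13)
Total lines: 6

Answer: 6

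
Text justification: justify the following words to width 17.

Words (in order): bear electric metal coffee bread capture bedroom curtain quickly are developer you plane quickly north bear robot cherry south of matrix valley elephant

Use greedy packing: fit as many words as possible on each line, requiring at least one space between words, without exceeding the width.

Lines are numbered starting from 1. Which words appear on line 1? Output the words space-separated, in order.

Answer: bear electric

Derivation:
Line 1: ['bear', 'electric'] (min_width=13, slack=4)
Line 2: ['metal', 'coffee'] (min_width=12, slack=5)
Line 3: ['bread', 'capture'] (min_width=13, slack=4)
Line 4: ['bedroom', 'curtain'] (min_width=15, slack=2)
Line 5: ['quickly', 'are'] (min_width=11, slack=6)
Line 6: ['developer', 'you'] (min_width=13, slack=4)
Line 7: ['plane', 'quickly'] (min_width=13, slack=4)
Line 8: ['north', 'bear', 'robot'] (min_width=16, slack=1)
Line 9: ['cherry', 'south', 'of'] (min_width=15, slack=2)
Line 10: ['matrix', 'valley'] (min_width=13, slack=4)
Line 11: ['elephant'] (min_width=8, slack=9)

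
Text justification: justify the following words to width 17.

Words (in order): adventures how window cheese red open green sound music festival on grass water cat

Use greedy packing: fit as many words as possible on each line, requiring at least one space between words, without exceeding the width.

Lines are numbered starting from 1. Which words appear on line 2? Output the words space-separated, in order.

Answer: window cheese red

Derivation:
Line 1: ['adventures', 'how'] (min_width=14, slack=3)
Line 2: ['window', 'cheese', 'red'] (min_width=17, slack=0)
Line 3: ['open', 'green', 'sound'] (min_width=16, slack=1)
Line 4: ['music', 'festival', 'on'] (min_width=17, slack=0)
Line 5: ['grass', 'water', 'cat'] (min_width=15, slack=2)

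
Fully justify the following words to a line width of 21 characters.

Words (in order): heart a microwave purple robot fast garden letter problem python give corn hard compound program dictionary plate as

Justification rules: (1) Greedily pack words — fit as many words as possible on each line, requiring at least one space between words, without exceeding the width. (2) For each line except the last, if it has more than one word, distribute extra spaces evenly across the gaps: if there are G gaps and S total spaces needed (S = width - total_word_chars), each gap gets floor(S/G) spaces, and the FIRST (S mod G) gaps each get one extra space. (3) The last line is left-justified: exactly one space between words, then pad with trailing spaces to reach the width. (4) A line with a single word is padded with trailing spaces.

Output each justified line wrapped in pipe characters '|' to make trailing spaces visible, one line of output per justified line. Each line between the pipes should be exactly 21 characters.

Line 1: ['heart', 'a', 'microwave'] (min_width=17, slack=4)
Line 2: ['purple', 'robot', 'fast'] (min_width=17, slack=4)
Line 3: ['garden', 'letter', 'problem'] (min_width=21, slack=0)
Line 4: ['python', 'give', 'corn', 'hard'] (min_width=21, slack=0)
Line 5: ['compound', 'program'] (min_width=16, slack=5)
Line 6: ['dictionary', 'plate', 'as'] (min_width=19, slack=2)

Answer: |heart   a   microwave|
|purple   robot   fast|
|garden letter problem|
|python give corn hard|
|compound      program|
|dictionary plate as  |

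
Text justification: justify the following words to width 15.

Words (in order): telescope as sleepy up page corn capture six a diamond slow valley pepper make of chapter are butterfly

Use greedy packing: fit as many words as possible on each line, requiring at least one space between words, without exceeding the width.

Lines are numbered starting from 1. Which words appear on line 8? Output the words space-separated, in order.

Answer: butterfly

Derivation:
Line 1: ['telescope', 'as'] (min_width=12, slack=3)
Line 2: ['sleepy', 'up', 'page'] (min_width=14, slack=1)
Line 3: ['corn', 'capture'] (min_width=12, slack=3)
Line 4: ['six', 'a', 'diamond'] (min_width=13, slack=2)
Line 5: ['slow', 'valley'] (min_width=11, slack=4)
Line 6: ['pepper', 'make', 'of'] (min_width=14, slack=1)
Line 7: ['chapter', 'are'] (min_width=11, slack=4)
Line 8: ['butterfly'] (min_width=9, slack=6)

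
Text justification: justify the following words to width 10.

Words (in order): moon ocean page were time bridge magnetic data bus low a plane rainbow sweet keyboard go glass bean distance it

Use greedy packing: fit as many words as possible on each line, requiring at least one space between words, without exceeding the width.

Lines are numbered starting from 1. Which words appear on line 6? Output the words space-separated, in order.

Line 1: ['moon', 'ocean'] (min_width=10, slack=0)
Line 2: ['page', 'were'] (min_width=9, slack=1)
Line 3: ['time'] (min_width=4, slack=6)
Line 4: ['bridge'] (min_width=6, slack=4)
Line 5: ['magnetic'] (min_width=8, slack=2)
Line 6: ['data', 'bus'] (min_width=8, slack=2)
Line 7: ['low', 'a'] (min_width=5, slack=5)
Line 8: ['plane'] (min_width=5, slack=5)
Line 9: ['rainbow'] (min_width=7, slack=3)
Line 10: ['sweet'] (min_width=5, slack=5)
Line 11: ['keyboard'] (min_width=8, slack=2)
Line 12: ['go', 'glass'] (min_width=8, slack=2)
Line 13: ['bean'] (min_width=4, slack=6)
Line 14: ['distance'] (min_width=8, slack=2)
Line 15: ['it'] (min_width=2, slack=8)

Answer: data bus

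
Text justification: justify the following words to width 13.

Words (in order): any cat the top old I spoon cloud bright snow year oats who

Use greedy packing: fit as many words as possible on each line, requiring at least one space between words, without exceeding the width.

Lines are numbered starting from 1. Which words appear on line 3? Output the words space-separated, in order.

Line 1: ['any', 'cat', 'the'] (min_width=11, slack=2)
Line 2: ['top', 'old', 'I'] (min_width=9, slack=4)
Line 3: ['spoon', 'cloud'] (min_width=11, slack=2)
Line 4: ['bright', 'snow'] (min_width=11, slack=2)
Line 5: ['year', 'oats', 'who'] (min_width=13, slack=0)

Answer: spoon cloud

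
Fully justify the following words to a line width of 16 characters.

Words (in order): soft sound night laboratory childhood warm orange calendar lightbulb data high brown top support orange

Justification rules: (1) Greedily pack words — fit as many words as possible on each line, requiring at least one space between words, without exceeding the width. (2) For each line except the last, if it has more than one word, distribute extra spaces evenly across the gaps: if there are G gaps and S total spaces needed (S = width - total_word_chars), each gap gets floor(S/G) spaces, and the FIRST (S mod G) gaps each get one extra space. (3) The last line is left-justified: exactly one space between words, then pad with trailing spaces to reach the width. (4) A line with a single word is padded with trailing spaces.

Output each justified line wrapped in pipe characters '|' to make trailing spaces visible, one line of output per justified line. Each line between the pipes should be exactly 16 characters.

Line 1: ['soft', 'sound', 'night'] (min_width=16, slack=0)
Line 2: ['laboratory'] (min_width=10, slack=6)
Line 3: ['childhood', 'warm'] (min_width=14, slack=2)
Line 4: ['orange', 'calendar'] (min_width=15, slack=1)
Line 5: ['lightbulb', 'data'] (min_width=14, slack=2)
Line 6: ['high', 'brown', 'top'] (min_width=14, slack=2)
Line 7: ['support', 'orange'] (min_width=14, slack=2)

Answer: |soft sound night|
|laboratory      |
|childhood   warm|
|orange  calendar|
|lightbulb   data|
|high  brown  top|
|support orange  |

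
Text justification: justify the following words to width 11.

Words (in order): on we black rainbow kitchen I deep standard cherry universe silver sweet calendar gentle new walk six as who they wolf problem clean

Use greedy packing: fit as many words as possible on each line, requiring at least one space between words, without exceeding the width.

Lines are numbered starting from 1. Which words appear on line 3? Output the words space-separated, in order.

Line 1: ['on', 'we', 'black'] (min_width=11, slack=0)
Line 2: ['rainbow'] (min_width=7, slack=4)
Line 3: ['kitchen', 'I'] (min_width=9, slack=2)
Line 4: ['deep'] (min_width=4, slack=7)
Line 5: ['standard'] (min_width=8, slack=3)
Line 6: ['cherry'] (min_width=6, slack=5)
Line 7: ['universe'] (min_width=8, slack=3)
Line 8: ['silver'] (min_width=6, slack=5)
Line 9: ['sweet'] (min_width=5, slack=6)
Line 10: ['calendar'] (min_width=8, slack=3)
Line 11: ['gentle', 'new'] (min_width=10, slack=1)
Line 12: ['walk', 'six', 'as'] (min_width=11, slack=0)
Line 13: ['who', 'they'] (min_width=8, slack=3)
Line 14: ['wolf'] (min_width=4, slack=7)
Line 15: ['problem'] (min_width=7, slack=4)
Line 16: ['clean'] (min_width=5, slack=6)

Answer: kitchen I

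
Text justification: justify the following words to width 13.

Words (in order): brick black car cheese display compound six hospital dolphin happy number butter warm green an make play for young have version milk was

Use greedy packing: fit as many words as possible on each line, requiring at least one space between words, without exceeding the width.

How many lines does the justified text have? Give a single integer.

Answer: 12

Derivation:
Line 1: ['brick', 'black'] (min_width=11, slack=2)
Line 2: ['car', 'cheese'] (min_width=10, slack=3)
Line 3: ['display'] (min_width=7, slack=6)
Line 4: ['compound', 'six'] (min_width=12, slack=1)
Line 5: ['hospital'] (min_width=8, slack=5)
Line 6: ['dolphin', 'happy'] (min_width=13, slack=0)
Line 7: ['number', 'butter'] (min_width=13, slack=0)
Line 8: ['warm', 'green', 'an'] (min_width=13, slack=0)
Line 9: ['make', 'play', 'for'] (min_width=13, slack=0)
Line 10: ['young', 'have'] (min_width=10, slack=3)
Line 11: ['version', 'milk'] (min_width=12, slack=1)
Line 12: ['was'] (min_width=3, slack=10)
Total lines: 12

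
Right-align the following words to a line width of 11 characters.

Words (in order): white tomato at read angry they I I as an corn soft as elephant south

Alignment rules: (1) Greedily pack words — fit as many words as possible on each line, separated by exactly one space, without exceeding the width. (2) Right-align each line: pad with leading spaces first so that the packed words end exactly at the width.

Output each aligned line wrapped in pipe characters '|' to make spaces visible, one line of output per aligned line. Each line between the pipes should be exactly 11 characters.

Line 1: ['white'] (min_width=5, slack=6)
Line 2: ['tomato', 'at'] (min_width=9, slack=2)
Line 3: ['read', 'angry'] (min_width=10, slack=1)
Line 4: ['they', 'I', 'I', 'as'] (min_width=11, slack=0)
Line 5: ['an', 'corn'] (min_width=7, slack=4)
Line 6: ['soft', 'as'] (min_width=7, slack=4)
Line 7: ['elephant'] (min_width=8, slack=3)
Line 8: ['south'] (min_width=5, slack=6)

Answer: |      white|
|  tomato at|
| read angry|
|they I I as|
|    an corn|
|    soft as|
|   elephant|
|      south|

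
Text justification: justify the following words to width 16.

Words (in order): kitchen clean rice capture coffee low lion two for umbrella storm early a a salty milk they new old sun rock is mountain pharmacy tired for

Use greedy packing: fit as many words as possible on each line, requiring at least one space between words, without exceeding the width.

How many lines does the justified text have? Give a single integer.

Answer: 10

Derivation:
Line 1: ['kitchen', 'clean'] (min_width=13, slack=3)
Line 2: ['rice', 'capture'] (min_width=12, slack=4)
Line 3: ['coffee', 'low', 'lion'] (min_width=15, slack=1)
Line 4: ['two', 'for', 'umbrella'] (min_width=16, slack=0)
Line 5: ['storm', 'early', 'a', 'a'] (min_width=15, slack=1)
Line 6: ['salty', 'milk', 'they'] (min_width=15, slack=1)
Line 7: ['new', 'old', 'sun', 'rock'] (min_width=16, slack=0)
Line 8: ['is', 'mountain'] (min_width=11, slack=5)
Line 9: ['pharmacy', 'tired'] (min_width=14, slack=2)
Line 10: ['for'] (min_width=3, slack=13)
Total lines: 10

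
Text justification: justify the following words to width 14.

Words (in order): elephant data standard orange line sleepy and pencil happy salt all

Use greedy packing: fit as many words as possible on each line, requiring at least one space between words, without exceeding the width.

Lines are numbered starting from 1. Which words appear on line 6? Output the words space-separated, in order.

Answer: salt all

Derivation:
Line 1: ['elephant', 'data'] (min_width=13, slack=1)
Line 2: ['standard'] (min_width=8, slack=6)
Line 3: ['orange', 'line'] (min_width=11, slack=3)
Line 4: ['sleepy', 'and'] (min_width=10, slack=4)
Line 5: ['pencil', 'happy'] (min_width=12, slack=2)
Line 6: ['salt', 'all'] (min_width=8, slack=6)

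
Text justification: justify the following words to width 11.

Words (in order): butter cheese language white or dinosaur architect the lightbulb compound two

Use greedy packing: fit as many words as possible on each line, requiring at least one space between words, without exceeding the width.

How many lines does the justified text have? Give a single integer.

Answer: 10

Derivation:
Line 1: ['butter'] (min_width=6, slack=5)
Line 2: ['cheese'] (min_width=6, slack=5)
Line 3: ['language'] (min_width=8, slack=3)
Line 4: ['white', 'or'] (min_width=8, slack=3)
Line 5: ['dinosaur'] (min_width=8, slack=3)
Line 6: ['architect'] (min_width=9, slack=2)
Line 7: ['the'] (min_width=3, slack=8)
Line 8: ['lightbulb'] (min_width=9, slack=2)
Line 9: ['compound'] (min_width=8, slack=3)
Line 10: ['two'] (min_width=3, slack=8)
Total lines: 10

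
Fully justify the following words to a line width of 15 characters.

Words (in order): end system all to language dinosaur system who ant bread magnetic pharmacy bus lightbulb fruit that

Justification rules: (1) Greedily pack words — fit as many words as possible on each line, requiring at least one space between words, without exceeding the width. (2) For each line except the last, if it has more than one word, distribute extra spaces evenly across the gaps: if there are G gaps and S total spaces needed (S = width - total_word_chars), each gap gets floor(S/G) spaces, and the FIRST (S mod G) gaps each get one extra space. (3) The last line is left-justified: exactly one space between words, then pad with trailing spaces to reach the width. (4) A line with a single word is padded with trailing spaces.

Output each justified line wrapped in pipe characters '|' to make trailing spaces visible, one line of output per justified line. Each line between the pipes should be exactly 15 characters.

Line 1: ['end', 'system', 'all'] (min_width=14, slack=1)
Line 2: ['to', 'language'] (min_width=11, slack=4)
Line 3: ['dinosaur', 'system'] (min_width=15, slack=0)
Line 4: ['who', 'ant', 'bread'] (min_width=13, slack=2)
Line 5: ['magnetic'] (min_width=8, slack=7)
Line 6: ['pharmacy', 'bus'] (min_width=12, slack=3)
Line 7: ['lightbulb', 'fruit'] (min_width=15, slack=0)
Line 8: ['that'] (min_width=4, slack=11)

Answer: |end  system all|
|to     language|
|dinosaur system|
|who  ant  bread|
|magnetic       |
|pharmacy    bus|
|lightbulb fruit|
|that           |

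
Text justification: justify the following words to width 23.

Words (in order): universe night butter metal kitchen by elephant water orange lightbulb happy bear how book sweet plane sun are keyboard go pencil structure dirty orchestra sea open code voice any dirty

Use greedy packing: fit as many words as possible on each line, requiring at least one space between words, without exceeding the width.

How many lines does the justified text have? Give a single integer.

Line 1: ['universe', 'night', 'butter'] (min_width=21, slack=2)
Line 2: ['metal', 'kitchen', 'by'] (min_width=16, slack=7)
Line 3: ['elephant', 'water', 'orange'] (min_width=21, slack=2)
Line 4: ['lightbulb', 'happy', 'bear'] (min_width=20, slack=3)
Line 5: ['how', 'book', 'sweet', 'plane'] (min_width=20, slack=3)
Line 6: ['sun', 'are', 'keyboard', 'go'] (min_width=19, slack=4)
Line 7: ['pencil', 'structure', 'dirty'] (min_width=22, slack=1)
Line 8: ['orchestra', 'sea', 'open', 'code'] (min_width=23, slack=0)
Line 9: ['voice', 'any', 'dirty'] (min_width=15, slack=8)
Total lines: 9

Answer: 9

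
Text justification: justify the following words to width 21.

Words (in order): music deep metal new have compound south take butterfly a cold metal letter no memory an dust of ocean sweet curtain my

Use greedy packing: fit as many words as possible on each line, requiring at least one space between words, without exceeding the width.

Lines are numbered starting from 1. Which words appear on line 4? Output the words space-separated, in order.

Answer: metal letter no

Derivation:
Line 1: ['music', 'deep', 'metal', 'new'] (min_width=20, slack=1)
Line 2: ['have', 'compound', 'south'] (min_width=19, slack=2)
Line 3: ['take', 'butterfly', 'a', 'cold'] (min_width=21, slack=0)
Line 4: ['metal', 'letter', 'no'] (min_width=15, slack=6)
Line 5: ['memory', 'an', 'dust', 'of'] (min_width=17, slack=4)
Line 6: ['ocean', 'sweet', 'curtain'] (min_width=19, slack=2)
Line 7: ['my'] (min_width=2, slack=19)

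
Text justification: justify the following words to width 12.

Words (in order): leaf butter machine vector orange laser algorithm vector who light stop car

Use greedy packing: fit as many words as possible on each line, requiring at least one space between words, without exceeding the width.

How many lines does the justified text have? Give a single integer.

Line 1: ['leaf', 'butter'] (min_width=11, slack=1)
Line 2: ['machine'] (min_width=7, slack=5)
Line 3: ['vector'] (min_width=6, slack=6)
Line 4: ['orange', 'laser'] (min_width=12, slack=0)
Line 5: ['algorithm'] (min_width=9, slack=3)
Line 6: ['vector', 'who'] (min_width=10, slack=2)
Line 7: ['light', 'stop'] (min_width=10, slack=2)
Line 8: ['car'] (min_width=3, slack=9)
Total lines: 8

Answer: 8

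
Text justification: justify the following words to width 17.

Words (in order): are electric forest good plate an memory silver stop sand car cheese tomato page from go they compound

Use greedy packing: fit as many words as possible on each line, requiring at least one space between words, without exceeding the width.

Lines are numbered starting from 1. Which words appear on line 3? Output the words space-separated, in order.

Answer: an memory silver

Derivation:
Line 1: ['are', 'electric'] (min_width=12, slack=5)
Line 2: ['forest', 'good', 'plate'] (min_width=17, slack=0)
Line 3: ['an', 'memory', 'silver'] (min_width=16, slack=1)
Line 4: ['stop', 'sand', 'car'] (min_width=13, slack=4)
Line 5: ['cheese', 'tomato'] (min_width=13, slack=4)
Line 6: ['page', 'from', 'go', 'they'] (min_width=17, slack=0)
Line 7: ['compound'] (min_width=8, slack=9)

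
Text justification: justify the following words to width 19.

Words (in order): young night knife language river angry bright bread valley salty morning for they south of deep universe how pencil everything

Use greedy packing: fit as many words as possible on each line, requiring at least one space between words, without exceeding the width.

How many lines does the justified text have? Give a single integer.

Line 1: ['young', 'night', 'knife'] (min_width=17, slack=2)
Line 2: ['language', 'river'] (min_width=14, slack=5)
Line 3: ['angry', 'bright', 'bread'] (min_width=18, slack=1)
Line 4: ['valley', 'salty'] (min_width=12, slack=7)
Line 5: ['morning', 'for', 'they'] (min_width=16, slack=3)
Line 6: ['south', 'of', 'deep'] (min_width=13, slack=6)
Line 7: ['universe', 'how', 'pencil'] (min_width=19, slack=0)
Line 8: ['everything'] (min_width=10, slack=9)
Total lines: 8

Answer: 8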